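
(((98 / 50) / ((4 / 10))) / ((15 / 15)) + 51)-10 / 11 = 6049 / 110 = 54.99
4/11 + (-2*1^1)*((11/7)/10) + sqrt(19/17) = 19/385 + sqrt(323)/17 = 1.11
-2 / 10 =-1 / 5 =-0.20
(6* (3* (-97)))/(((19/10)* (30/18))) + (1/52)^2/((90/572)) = -49027471/88920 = -551.37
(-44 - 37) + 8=-73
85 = 85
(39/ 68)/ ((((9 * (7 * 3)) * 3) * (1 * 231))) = 13/ 2968812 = 0.00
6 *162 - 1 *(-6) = 978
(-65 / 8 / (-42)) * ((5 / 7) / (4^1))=325 / 9408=0.03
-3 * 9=-27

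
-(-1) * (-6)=-6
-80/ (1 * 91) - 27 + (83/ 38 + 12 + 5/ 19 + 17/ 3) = -80555/ 10374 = -7.77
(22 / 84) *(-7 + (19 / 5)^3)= 32912 / 2625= 12.54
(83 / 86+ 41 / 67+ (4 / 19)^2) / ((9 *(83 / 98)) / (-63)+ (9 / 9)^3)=1156801457 / 627144723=1.84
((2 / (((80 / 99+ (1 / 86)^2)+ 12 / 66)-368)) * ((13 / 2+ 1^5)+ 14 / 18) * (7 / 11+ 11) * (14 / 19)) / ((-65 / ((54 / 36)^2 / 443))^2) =-9997380288 / 4233482033724448375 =-0.00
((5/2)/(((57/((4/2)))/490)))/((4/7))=8575/114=75.22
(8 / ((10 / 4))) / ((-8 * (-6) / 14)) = 14 / 15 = 0.93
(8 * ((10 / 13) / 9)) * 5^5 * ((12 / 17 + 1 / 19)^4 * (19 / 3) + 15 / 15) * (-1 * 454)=-604002989467000000 / 201077559189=-3003830.92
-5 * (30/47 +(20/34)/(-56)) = -3.14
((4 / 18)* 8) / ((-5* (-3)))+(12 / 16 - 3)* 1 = -1151 / 540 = -2.13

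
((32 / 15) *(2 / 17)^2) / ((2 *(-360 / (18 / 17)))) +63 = 23213909 / 368475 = 63.00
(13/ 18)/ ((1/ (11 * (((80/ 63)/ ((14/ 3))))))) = 2860/ 1323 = 2.16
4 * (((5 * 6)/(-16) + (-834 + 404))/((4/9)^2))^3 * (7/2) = -153425395605659625/1048576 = -146317859273.59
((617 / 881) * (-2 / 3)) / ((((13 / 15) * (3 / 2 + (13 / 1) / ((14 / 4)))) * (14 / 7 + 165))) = -86380 / 139623523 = -0.00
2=2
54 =54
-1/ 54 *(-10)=5/ 27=0.19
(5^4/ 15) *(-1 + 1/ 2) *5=-625/ 6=-104.17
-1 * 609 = -609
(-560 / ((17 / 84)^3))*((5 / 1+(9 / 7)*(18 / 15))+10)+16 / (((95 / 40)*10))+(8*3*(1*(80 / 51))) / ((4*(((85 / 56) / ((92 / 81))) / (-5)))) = -42253087649728 / 37805535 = -1117642.90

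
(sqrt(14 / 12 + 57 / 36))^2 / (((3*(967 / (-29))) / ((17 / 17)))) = -319 / 11604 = -0.03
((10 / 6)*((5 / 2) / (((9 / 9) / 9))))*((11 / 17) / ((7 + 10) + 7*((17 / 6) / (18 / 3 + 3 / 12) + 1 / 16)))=495000 / 420461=1.18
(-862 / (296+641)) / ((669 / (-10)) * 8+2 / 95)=0.00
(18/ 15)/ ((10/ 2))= 0.24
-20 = -20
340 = 340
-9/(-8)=9/8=1.12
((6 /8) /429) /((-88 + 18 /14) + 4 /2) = -7 /339196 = -0.00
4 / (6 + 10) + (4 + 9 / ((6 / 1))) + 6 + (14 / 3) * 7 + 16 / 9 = 1663 / 36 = 46.19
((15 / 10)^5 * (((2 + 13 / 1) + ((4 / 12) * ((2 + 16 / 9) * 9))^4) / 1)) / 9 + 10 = 1338511 / 96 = 13942.82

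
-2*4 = -8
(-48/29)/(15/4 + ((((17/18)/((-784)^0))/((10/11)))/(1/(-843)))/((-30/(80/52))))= -112320/3302201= -0.03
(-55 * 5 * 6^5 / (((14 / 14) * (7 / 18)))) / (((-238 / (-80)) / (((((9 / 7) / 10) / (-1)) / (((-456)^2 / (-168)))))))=-57736800 / 300713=-192.00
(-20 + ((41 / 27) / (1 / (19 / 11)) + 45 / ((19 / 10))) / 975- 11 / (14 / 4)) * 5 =-890272693 / 7702695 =-115.58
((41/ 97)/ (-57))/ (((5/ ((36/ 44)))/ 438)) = -53874/ 101365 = -0.53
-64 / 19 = -3.37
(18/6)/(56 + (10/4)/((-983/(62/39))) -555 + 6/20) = -1150110/191188169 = -0.01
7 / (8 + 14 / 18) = 63 / 79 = 0.80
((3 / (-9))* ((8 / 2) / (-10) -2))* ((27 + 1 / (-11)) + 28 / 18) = 11272 / 495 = 22.77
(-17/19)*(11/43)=-187/817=-0.23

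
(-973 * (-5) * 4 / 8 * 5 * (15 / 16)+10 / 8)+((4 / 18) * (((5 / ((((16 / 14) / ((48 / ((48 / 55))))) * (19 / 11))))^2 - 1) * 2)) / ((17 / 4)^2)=118996131329 / 10015584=11881.10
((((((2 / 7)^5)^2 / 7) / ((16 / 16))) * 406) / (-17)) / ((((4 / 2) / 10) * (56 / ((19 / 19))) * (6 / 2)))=-37120 / 100843663893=-0.00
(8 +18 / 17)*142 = 21868 / 17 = 1286.35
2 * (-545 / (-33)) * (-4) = -4360 / 33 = -132.12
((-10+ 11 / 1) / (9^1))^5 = 1 / 59049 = 0.00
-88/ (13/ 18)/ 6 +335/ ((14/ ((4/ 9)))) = -7922/ 819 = -9.67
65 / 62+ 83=5211 / 62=84.05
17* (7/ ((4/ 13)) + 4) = 1819/ 4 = 454.75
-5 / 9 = -0.56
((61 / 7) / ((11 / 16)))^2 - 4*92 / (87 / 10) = 61055392 / 515823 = 118.37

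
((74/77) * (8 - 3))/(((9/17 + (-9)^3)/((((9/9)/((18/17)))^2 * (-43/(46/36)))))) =908905/4590432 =0.20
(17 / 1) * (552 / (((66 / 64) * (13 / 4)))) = 400384 / 143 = 2799.89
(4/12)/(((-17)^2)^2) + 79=19794478/250563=79.00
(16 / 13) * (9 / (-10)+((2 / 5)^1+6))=88 / 13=6.77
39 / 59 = 0.66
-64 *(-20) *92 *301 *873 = 30944148480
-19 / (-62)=19 / 62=0.31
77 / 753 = 0.10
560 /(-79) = -560 /79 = -7.09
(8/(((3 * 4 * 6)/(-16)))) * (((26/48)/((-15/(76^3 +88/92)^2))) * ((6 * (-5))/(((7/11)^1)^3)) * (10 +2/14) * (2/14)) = -18553040902281428400/8890903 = -2086744271339.08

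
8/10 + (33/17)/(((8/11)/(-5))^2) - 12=438197/5440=80.55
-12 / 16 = -3 / 4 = -0.75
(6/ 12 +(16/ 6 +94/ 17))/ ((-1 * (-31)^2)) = -887/ 98022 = -0.01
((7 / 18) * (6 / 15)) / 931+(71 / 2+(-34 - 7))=-65833 / 11970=-5.50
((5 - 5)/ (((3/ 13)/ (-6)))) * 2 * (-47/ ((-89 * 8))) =0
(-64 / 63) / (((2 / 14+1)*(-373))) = 8 / 3357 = 0.00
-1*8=-8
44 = 44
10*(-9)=-90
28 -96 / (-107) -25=417 / 107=3.90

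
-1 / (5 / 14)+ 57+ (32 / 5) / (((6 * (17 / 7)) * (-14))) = 13813 / 255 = 54.17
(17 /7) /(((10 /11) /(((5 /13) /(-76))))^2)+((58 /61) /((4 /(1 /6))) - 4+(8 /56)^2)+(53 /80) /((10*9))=-3.93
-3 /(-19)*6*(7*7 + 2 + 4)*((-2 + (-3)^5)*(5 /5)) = -242550 /19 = -12765.79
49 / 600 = 0.08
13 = 13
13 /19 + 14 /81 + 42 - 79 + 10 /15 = -54598 /1539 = -35.48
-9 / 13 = -0.69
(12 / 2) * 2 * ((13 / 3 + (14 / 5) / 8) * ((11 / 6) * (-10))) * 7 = -21637 / 3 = -7212.33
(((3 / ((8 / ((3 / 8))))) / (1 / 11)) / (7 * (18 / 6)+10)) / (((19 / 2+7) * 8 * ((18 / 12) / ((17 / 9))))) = 17 / 35712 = 0.00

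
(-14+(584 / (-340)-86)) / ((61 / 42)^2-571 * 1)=15251544 / 85299455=0.18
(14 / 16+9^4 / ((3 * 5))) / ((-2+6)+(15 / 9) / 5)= 52593 / 520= 101.14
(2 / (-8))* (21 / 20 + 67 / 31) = -1991 / 2480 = -0.80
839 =839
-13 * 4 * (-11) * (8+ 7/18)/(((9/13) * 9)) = 770.12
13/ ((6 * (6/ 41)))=533/ 36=14.81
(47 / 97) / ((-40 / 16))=-94 / 485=-0.19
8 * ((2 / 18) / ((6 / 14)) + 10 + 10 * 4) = 10856 / 27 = 402.07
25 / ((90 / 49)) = 245 / 18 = 13.61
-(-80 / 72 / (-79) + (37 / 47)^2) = -995449 / 1570599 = -0.63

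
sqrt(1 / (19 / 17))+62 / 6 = sqrt(323) / 19+31 / 3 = 11.28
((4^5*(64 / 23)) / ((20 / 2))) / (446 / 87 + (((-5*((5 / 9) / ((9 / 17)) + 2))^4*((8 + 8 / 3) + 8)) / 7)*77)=61359140487168 / 2389541545709147545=0.00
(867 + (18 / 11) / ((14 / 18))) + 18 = 68307 / 77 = 887.10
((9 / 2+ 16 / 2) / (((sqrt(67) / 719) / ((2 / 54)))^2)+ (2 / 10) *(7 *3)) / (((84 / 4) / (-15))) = -66671531 / 683802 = -97.50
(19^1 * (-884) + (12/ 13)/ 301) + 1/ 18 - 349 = -1207586801/ 70434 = -17144.94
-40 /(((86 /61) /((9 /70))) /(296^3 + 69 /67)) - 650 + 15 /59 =-112566013940287 /1189853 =-94604975.52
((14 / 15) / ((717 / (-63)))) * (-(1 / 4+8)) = 1617 / 2390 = 0.68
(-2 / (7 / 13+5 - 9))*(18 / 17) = 52 / 85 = 0.61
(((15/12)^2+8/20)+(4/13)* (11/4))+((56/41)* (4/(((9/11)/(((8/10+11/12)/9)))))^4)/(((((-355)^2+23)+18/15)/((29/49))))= 23028169049916999530813/8198991599462162226000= 2.81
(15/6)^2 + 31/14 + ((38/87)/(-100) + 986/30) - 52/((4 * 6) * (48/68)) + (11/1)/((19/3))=277662221/6942600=39.99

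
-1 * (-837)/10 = 837/10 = 83.70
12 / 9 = 4 / 3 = 1.33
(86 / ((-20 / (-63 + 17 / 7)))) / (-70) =-4558 / 1225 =-3.72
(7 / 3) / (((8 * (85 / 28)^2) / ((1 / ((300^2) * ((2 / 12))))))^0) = 7 / 3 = 2.33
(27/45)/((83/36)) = 108/415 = 0.26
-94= -94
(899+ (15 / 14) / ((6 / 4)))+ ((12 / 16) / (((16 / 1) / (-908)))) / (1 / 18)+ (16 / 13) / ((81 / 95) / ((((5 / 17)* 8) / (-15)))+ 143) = 10168384857 / 76111672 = 133.60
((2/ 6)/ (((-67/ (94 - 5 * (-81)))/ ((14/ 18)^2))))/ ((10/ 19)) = -464569/ 162810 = -2.85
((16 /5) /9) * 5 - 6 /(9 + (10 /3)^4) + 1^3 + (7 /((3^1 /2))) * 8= 3868795 /96561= 40.07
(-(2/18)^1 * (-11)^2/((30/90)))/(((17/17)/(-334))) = 40414/3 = 13471.33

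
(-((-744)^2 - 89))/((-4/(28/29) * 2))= 3874129/58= 66795.33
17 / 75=0.23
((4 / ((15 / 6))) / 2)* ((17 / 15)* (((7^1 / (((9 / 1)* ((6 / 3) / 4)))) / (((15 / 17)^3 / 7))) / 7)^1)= 4677176 / 2278125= 2.05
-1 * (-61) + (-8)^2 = 125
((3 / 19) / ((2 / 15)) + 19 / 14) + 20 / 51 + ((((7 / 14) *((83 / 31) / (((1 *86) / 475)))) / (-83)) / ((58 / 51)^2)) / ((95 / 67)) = 350997136199 / 121665639984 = 2.88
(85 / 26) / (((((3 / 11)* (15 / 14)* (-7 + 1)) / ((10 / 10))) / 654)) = -142681 / 117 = -1219.50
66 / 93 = 22 / 31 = 0.71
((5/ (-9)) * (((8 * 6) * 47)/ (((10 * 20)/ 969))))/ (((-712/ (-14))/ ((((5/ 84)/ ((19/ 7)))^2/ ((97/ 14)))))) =-195755/ 23619888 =-0.01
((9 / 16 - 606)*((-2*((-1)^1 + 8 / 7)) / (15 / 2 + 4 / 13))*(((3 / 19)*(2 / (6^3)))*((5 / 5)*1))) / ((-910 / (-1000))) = 80725 / 2267916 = 0.04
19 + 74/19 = 435/19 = 22.89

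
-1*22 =-22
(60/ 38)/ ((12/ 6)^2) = 15/ 38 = 0.39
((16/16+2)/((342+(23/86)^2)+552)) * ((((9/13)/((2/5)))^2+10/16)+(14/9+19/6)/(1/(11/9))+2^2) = 2711748947/60346158678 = 0.04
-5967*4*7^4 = -57307068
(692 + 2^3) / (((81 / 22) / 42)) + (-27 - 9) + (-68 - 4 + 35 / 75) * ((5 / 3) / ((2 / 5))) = 413161 / 54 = 7651.13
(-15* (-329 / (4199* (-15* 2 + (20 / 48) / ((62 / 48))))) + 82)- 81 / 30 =306189259 / 3863080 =79.26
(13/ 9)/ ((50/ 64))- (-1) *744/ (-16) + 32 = -5693/ 450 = -12.65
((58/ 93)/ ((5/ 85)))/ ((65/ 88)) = 86768/ 6045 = 14.35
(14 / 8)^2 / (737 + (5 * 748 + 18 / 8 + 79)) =49 / 72932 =0.00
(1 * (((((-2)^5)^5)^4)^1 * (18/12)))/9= 633825300114114700748351602688/3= 211275100038038233582783900000.00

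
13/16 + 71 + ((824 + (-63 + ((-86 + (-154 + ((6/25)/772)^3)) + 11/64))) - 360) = 1674937951984591/7189057000000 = 232.98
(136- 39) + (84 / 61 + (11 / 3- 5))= 17759 / 183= 97.04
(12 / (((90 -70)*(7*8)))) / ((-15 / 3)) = -3 / 1400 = -0.00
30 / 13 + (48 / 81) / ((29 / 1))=23698 / 10179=2.33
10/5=2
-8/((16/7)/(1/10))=-7/20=-0.35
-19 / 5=-3.80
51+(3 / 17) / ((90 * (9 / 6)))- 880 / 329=12163064 / 251685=48.33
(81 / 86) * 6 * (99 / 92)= 24057 / 3956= 6.08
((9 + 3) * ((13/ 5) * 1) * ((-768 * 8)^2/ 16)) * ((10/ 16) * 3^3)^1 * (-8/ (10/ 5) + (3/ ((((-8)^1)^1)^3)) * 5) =-5005069056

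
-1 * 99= -99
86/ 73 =1.18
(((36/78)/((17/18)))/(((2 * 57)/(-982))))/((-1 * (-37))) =-17676/155363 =-0.11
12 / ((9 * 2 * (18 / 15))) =5 / 9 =0.56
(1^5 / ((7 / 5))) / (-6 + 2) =-5 / 28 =-0.18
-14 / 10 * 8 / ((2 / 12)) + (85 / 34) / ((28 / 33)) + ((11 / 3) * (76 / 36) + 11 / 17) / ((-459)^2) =-1739775020789 / 27076722120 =-64.25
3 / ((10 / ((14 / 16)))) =21 / 80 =0.26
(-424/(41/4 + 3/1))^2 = 1024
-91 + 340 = 249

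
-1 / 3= -0.33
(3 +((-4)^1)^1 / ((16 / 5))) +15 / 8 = 29 / 8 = 3.62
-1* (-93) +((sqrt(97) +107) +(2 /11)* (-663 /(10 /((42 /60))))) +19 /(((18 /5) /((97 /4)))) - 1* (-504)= sqrt(97) +16306249 /19800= 833.40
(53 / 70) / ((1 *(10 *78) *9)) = 53 / 491400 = 0.00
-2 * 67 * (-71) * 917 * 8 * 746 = 52066849184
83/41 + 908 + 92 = 41083/41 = 1002.02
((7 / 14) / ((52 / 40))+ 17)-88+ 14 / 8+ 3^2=-3113 / 52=-59.87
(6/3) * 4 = 8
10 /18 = 5 /9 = 0.56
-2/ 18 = -0.11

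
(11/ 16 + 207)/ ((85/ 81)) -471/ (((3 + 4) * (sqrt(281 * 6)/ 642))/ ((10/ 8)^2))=269163/ 1360 -1259925 * sqrt(1686)/ 31472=-1445.89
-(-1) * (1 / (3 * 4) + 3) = 37 / 12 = 3.08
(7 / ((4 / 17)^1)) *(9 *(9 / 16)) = 9639 / 64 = 150.61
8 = 8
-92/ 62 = -46/ 31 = -1.48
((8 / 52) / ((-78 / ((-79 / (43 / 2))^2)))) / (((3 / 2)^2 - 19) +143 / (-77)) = 698992 / 488407803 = 0.00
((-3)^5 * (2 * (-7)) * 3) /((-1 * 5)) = -10206 /5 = -2041.20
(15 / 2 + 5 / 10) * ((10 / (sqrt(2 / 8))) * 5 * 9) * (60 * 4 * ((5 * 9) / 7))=77760000 / 7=11108571.43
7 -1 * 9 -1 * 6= -8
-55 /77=-5 /7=-0.71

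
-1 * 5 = -5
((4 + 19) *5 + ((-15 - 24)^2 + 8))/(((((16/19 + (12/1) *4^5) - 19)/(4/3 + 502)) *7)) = 15722120/1631889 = 9.63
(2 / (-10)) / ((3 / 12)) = -4 / 5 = -0.80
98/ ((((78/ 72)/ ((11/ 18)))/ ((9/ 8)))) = 1617/ 26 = 62.19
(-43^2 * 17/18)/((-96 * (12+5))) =1849/1728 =1.07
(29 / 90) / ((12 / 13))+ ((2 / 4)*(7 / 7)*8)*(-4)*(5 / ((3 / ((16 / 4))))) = -114823 / 1080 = -106.32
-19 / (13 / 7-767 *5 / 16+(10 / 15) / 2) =6384 / 79799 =0.08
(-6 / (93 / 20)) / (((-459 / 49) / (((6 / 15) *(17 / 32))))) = 49 / 1674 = 0.03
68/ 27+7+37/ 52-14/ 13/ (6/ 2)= 13859/ 1404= 9.87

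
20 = 20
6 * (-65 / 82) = -195 / 41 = -4.76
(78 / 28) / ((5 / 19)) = 741 / 70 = 10.59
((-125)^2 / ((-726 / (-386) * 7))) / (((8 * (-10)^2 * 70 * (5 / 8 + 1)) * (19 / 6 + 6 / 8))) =24125 / 7245238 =0.00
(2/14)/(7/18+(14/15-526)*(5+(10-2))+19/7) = -90/4298341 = -0.00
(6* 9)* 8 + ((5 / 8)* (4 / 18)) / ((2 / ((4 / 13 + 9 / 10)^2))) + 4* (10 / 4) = 107589769 / 243360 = 442.10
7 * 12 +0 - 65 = 19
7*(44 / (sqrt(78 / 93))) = 336.31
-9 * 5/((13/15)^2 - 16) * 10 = 101250/3431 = 29.51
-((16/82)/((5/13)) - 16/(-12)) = -1132/615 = -1.84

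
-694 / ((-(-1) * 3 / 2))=-1388 / 3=-462.67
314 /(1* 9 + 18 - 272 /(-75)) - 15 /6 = 35615 /4594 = 7.75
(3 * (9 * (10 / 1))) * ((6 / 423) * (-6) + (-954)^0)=11610 / 47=247.02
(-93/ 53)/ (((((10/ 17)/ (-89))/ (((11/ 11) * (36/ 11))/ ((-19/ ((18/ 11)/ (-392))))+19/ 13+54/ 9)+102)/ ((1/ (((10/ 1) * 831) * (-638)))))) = 2562826823/ 789823924684221823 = 0.00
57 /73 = 0.78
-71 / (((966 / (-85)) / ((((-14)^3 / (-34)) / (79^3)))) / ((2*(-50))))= -3479000 / 34019691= -0.10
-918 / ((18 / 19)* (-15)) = 323 / 5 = 64.60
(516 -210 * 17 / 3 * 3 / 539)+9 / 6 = 78675 / 154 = 510.88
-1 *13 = -13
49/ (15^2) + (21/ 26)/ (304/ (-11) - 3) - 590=-1162778137/ 1971450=-589.81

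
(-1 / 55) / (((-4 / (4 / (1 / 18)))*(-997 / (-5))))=18 / 10967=0.00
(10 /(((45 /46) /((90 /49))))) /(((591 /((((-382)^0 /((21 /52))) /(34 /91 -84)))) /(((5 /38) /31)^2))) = -388700 /22936125800637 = -0.00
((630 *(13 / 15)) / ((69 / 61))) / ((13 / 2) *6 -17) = 5551 / 253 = 21.94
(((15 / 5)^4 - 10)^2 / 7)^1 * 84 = 60492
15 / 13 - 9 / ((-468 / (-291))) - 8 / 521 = -120767 / 27092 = -4.46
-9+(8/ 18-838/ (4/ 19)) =-71803/ 18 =-3989.06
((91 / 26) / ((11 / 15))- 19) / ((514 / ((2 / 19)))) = -313 / 107426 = -0.00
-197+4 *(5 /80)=-196.75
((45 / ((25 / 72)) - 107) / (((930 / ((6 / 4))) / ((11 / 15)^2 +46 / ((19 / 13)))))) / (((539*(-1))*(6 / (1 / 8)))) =-15463937 / 342868680000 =-0.00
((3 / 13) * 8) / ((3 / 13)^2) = 104 / 3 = 34.67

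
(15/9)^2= 25/9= 2.78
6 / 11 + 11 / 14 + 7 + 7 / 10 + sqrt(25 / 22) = 5* sqrt(22) / 22 + 3477 / 385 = 10.10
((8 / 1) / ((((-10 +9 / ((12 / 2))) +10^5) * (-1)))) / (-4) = 4 / 199983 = 0.00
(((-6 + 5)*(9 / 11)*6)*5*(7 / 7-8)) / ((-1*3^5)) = -70 / 99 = -0.71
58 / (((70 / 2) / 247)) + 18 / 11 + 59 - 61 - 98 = 119716 / 385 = 310.95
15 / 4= 3.75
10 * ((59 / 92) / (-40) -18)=-66299 / 368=-180.16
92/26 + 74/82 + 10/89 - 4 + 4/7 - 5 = -1286832/332059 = -3.88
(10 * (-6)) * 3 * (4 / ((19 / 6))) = -4320 / 19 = -227.37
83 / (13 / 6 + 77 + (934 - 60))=498 / 5719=0.09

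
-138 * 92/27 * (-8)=33856/9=3761.78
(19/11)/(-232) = -19/2552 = -0.01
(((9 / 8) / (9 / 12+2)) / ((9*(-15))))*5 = -1 / 66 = -0.02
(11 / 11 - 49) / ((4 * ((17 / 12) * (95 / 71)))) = -10224 / 1615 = -6.33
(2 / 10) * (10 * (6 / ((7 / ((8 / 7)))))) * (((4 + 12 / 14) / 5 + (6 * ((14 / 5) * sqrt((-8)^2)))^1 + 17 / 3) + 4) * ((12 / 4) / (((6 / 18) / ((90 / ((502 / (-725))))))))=-332411.89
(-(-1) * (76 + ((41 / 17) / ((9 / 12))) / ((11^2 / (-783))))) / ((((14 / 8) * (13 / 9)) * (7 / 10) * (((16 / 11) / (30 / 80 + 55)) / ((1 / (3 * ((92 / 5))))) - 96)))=-314330650 / 952832881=-0.33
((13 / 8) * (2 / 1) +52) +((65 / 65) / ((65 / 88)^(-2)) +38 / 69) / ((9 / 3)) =89151989 / 1603008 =55.62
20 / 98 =10 / 49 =0.20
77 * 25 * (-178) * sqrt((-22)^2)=-7538300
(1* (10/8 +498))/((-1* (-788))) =1997/3152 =0.63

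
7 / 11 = 0.64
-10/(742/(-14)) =10/53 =0.19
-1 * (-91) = 91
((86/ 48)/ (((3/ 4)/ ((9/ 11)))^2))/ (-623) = -258/ 75383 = -0.00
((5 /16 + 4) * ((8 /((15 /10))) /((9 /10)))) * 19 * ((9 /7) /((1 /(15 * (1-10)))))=-589950 /7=-84278.57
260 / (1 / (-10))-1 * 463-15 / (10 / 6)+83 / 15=-45997 / 15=-3066.47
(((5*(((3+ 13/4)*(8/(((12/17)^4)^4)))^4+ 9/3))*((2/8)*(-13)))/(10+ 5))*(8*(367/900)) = -10449618118979553270551824411342161805827054886949925989922696919681030094011388185414723/98585611112300607718015624217447483764273080985016745568315710740889600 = -105995367894775324.17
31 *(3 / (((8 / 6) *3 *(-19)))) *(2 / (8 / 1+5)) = -93 / 494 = -0.19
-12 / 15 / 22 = -2 / 55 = -0.04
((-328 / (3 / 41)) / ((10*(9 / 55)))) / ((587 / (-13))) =961532 / 15849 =60.67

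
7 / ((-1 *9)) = -0.78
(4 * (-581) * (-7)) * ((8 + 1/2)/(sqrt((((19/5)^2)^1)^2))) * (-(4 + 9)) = -44940350/361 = -124488.50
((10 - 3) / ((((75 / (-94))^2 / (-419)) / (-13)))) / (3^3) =336907844 / 151875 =2218.32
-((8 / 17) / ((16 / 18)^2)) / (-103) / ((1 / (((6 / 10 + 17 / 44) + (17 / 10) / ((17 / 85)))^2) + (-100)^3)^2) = 170738831823849 / 29527277815236006597886720000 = 0.00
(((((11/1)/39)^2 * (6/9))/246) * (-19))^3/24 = -12151136899/4243048366802909976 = -0.00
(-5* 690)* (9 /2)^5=-6366220.31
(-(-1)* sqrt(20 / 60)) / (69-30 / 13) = 13* sqrt(3) / 2601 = 0.01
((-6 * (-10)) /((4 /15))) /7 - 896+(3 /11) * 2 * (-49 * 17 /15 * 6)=-402557 /385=-1045.60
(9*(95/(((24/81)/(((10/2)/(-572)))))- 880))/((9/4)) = -4039705/1144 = -3531.21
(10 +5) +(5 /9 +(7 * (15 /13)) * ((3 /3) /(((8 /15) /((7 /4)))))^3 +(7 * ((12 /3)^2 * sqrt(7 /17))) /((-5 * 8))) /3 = 1268609065 /11501568- 14 * sqrt(119) /255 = 109.70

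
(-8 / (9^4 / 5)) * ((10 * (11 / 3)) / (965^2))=-176 / 733172067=-0.00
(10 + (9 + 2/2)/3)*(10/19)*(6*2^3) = 6400/19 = 336.84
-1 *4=-4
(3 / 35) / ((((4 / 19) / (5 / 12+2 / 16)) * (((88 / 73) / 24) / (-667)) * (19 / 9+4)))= -324720279 / 677600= -479.22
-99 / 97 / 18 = -0.06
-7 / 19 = -0.37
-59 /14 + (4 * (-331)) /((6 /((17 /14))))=-1633 /6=-272.17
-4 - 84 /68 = -89 /17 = -5.24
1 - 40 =-39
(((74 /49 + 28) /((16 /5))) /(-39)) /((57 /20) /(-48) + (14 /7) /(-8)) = 48200 /63063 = 0.76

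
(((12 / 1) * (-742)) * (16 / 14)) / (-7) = 1453.71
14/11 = 1.27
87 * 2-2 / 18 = 1565 / 9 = 173.89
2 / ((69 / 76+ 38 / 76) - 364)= -152 / 27557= -0.01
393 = 393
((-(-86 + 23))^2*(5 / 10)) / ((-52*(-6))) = 1323 / 208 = 6.36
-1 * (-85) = 85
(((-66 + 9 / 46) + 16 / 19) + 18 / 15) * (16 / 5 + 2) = -3622333 / 10925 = -331.56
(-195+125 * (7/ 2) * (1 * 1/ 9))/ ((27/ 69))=-60605/ 162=-374.10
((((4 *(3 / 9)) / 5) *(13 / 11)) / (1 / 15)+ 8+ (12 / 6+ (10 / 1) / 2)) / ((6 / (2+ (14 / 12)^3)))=168175 / 14256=11.80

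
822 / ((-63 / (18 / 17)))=-1644 / 119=-13.82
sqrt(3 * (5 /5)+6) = 3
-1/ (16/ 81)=-81/ 16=-5.06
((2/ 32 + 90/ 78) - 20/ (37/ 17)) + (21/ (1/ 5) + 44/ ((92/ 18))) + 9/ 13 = 18820935/ 177008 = 106.33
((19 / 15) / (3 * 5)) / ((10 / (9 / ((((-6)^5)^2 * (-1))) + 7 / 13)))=178711093 / 39303014400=0.00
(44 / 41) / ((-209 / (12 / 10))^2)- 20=-81405356 / 4070275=-20.00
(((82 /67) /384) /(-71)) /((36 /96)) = -41 /342504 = -0.00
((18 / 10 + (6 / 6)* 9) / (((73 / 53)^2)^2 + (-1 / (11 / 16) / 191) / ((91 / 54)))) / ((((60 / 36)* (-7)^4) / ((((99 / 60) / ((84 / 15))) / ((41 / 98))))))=576065467289169 / 1089414547536902300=0.00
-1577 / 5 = -315.40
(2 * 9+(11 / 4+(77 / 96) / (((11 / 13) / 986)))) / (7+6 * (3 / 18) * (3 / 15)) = 229295 / 1728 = 132.69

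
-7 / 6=-1.17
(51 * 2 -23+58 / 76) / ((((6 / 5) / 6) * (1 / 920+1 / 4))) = 995900 / 627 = 1588.36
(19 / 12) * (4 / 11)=19 / 33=0.58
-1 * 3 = -3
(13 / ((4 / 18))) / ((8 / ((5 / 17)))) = 585 / 272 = 2.15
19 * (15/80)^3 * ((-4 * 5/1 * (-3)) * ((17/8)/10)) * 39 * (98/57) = 877149/8192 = 107.07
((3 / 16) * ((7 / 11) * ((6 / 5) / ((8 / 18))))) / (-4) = -567 / 7040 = -0.08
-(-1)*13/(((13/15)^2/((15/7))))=3375/91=37.09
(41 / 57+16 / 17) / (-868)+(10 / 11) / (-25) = -1770679 / 46260060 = -0.04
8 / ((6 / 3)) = 4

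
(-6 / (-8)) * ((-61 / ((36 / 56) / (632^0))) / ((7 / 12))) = -122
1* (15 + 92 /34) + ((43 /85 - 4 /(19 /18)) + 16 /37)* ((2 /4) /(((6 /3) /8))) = 717273 /59755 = 12.00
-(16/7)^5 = -1048576/16807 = -62.39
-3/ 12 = -1/ 4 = -0.25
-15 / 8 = -1.88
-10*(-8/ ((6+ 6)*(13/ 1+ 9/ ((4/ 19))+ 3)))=16/ 141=0.11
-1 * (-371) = 371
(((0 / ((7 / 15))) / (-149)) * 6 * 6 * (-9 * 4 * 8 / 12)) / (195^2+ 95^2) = 0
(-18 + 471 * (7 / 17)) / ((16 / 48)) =8973 / 17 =527.82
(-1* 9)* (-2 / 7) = 18 / 7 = 2.57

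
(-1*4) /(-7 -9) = 1 /4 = 0.25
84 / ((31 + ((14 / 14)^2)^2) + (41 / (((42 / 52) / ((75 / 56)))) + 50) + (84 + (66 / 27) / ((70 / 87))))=246960 / 696847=0.35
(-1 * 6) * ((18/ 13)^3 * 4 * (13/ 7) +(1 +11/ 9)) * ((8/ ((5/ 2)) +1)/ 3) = -467224/ 2535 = -184.31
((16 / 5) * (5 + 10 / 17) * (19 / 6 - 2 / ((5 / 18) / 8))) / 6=-124108 / 765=-162.23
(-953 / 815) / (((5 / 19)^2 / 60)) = -4128396 / 4075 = -1013.10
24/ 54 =4/ 9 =0.44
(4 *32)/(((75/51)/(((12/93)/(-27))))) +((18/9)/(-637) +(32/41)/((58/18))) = -2803291522/15848448525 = -0.18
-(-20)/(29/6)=4.14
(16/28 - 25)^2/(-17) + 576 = 450567/833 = 540.90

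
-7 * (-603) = 4221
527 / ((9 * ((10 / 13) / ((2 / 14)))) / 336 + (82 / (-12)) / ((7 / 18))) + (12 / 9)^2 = -1083304 / 38061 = -28.46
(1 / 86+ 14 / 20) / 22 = 153 / 4730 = 0.03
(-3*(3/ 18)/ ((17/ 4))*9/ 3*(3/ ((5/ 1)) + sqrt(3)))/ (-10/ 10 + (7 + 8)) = -3*sqrt(3)/ 119 -9/ 595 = -0.06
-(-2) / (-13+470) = 2 / 457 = 0.00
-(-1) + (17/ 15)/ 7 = 122/ 105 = 1.16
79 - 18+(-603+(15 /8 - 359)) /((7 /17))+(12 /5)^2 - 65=-3261961 /1400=-2329.97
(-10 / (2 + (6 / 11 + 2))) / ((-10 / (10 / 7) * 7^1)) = 11 / 245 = 0.04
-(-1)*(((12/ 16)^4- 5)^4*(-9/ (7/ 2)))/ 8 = -18600269716809/ 120259084288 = -154.67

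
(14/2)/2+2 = 11/2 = 5.50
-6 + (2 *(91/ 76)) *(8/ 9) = -662/ 171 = -3.87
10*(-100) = -1000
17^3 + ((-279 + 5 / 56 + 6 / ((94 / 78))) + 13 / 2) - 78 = 12021839 / 2632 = 4567.57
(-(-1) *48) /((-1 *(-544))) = 3 /34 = 0.09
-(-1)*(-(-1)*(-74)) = -74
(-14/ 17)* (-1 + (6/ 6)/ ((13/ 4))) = 0.57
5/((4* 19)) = 5/76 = 0.07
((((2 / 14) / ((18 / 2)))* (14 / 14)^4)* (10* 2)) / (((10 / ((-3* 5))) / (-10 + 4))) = 20 / 7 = 2.86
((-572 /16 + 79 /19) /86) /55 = -2401 /359480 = -0.01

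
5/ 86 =0.06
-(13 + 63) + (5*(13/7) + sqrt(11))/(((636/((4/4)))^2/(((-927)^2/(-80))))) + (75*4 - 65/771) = 868060762129/3881004288 - 95481*sqrt(11)/3595520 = 223.58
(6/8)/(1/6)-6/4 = 3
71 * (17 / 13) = 1207 / 13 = 92.85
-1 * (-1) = 1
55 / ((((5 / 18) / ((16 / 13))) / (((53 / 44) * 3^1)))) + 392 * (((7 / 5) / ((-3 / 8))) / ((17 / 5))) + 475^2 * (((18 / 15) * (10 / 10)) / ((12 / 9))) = 269857819 / 1326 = 203512.68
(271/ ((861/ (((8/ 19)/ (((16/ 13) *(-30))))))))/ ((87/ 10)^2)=-17615/ 371463813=-0.00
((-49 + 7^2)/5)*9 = 0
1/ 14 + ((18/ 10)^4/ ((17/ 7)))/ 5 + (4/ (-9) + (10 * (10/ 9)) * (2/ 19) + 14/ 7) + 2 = 719983613/ 127181250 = 5.66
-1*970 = -970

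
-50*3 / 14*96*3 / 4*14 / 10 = -1080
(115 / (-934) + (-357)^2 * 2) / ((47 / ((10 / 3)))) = 1190373085 / 65847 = 18077.86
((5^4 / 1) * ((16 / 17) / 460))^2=250000 / 152881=1.64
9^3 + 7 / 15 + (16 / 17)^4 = 914869822 / 1252815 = 730.25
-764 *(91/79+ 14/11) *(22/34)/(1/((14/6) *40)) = -111871.29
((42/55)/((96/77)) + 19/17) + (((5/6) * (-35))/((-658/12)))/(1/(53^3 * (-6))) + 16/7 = -212594559143/447440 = -475135.35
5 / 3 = 1.67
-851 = -851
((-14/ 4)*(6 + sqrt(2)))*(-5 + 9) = -84-14*sqrt(2) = -103.80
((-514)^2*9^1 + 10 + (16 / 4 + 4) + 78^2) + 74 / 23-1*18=54828578 / 23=2383851.22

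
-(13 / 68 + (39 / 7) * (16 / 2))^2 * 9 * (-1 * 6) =12257682723 / 113288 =108199.30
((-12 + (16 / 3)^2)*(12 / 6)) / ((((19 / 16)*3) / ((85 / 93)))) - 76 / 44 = 3521689 / 524799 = 6.71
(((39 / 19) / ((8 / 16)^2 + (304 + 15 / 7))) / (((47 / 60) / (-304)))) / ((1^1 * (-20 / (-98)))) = -12.74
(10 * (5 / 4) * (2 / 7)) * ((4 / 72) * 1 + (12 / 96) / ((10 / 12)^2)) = 53 / 63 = 0.84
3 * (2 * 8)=48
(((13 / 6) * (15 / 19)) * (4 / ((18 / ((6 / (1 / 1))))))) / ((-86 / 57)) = -65 / 43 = -1.51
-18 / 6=-3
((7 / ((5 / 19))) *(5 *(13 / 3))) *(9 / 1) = 5187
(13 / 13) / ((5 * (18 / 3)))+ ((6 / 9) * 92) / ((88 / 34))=7831 / 330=23.73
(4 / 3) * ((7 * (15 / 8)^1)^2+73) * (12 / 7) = 15697 / 28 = 560.61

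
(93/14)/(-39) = -31/182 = -0.17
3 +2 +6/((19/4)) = 119/19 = 6.26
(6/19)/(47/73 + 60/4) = 0.02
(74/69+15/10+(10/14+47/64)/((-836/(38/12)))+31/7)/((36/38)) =7.38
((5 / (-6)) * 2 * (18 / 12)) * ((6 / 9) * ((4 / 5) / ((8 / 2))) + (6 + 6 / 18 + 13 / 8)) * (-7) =6797 / 48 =141.60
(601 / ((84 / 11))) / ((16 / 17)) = 112387 / 1344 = 83.62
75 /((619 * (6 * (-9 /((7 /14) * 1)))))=-25 /22284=-0.00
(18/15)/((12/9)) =0.90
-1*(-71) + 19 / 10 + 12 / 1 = 84.90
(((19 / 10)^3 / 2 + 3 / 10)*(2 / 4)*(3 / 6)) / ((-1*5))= -7459 / 40000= -0.19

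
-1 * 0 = 0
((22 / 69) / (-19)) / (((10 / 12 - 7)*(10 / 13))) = 286 / 80845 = 0.00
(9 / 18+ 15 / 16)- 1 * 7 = -89 / 16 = -5.56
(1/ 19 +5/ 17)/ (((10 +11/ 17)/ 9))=1008/ 3439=0.29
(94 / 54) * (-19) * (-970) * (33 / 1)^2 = 104811410 / 3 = 34937136.67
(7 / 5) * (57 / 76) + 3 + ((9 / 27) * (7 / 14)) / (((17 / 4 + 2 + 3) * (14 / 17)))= 63277 / 15540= 4.07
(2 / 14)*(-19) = -19 / 7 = -2.71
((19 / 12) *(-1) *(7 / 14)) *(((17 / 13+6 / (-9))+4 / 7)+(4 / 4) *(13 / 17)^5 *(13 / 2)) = -42895619629 / 18605806128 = -2.31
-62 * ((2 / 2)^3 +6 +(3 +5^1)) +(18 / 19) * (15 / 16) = -141225 / 152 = -929.11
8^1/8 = 1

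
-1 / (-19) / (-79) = -1 / 1501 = -0.00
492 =492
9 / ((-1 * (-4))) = 9 / 4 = 2.25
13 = 13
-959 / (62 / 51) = -48909 / 62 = -788.85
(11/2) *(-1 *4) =-22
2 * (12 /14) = 12 /7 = 1.71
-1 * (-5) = 5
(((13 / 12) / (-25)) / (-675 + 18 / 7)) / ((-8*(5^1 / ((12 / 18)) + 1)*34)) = -91 / 3264775200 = -0.00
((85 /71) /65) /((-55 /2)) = -34 /50765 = -0.00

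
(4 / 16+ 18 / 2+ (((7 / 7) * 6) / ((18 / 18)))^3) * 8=1802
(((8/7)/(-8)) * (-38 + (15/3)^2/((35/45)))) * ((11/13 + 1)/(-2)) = -492/637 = -0.77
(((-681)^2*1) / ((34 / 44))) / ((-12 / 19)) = -32308683 / 34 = -950255.38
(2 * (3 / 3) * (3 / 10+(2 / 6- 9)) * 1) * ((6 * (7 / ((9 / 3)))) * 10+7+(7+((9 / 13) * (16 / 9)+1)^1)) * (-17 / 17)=169927 / 65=2614.26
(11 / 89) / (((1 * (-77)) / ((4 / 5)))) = -4 / 3115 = -0.00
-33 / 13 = -2.54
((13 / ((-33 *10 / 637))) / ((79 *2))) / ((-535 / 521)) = 4314401 / 27894900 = 0.15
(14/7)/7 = 0.29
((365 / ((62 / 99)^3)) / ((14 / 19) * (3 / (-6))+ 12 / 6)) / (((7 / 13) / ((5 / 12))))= 145795510575 / 206868704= 704.77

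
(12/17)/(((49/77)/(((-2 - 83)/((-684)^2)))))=-55/272916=-0.00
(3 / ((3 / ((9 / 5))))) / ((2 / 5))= 9 / 2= 4.50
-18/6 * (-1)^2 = -3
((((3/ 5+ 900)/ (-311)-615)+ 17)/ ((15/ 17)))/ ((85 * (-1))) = 934393/ 116625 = 8.01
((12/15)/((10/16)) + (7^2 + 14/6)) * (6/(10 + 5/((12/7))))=24.44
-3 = -3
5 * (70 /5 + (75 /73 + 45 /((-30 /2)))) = 4390 /73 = 60.14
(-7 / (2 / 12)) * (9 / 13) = -378 / 13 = -29.08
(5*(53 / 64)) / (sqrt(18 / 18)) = 265 / 64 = 4.14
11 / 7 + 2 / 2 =18 / 7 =2.57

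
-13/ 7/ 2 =-13/ 14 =-0.93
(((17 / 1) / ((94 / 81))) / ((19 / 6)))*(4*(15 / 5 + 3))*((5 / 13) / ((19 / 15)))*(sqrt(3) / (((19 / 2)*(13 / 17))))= 252817200*sqrt(3) / 54481037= 8.04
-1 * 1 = -1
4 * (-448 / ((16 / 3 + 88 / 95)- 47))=510720 / 11611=43.99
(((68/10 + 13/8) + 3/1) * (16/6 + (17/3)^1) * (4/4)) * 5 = 11425/24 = 476.04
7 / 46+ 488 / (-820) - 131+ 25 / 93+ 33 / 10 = -56072167 / 438495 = -127.87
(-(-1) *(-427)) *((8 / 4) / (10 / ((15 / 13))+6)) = -1281 / 22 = -58.23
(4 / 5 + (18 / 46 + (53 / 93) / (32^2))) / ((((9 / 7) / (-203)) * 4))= -18548141059 / 394260480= -47.05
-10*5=-50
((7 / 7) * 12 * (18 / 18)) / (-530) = -6 / 265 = -0.02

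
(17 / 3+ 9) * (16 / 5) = 704 / 15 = 46.93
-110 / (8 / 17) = -935 / 4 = -233.75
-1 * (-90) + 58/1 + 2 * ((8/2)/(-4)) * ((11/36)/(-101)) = 269075/1818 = 148.01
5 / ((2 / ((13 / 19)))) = 65 / 38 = 1.71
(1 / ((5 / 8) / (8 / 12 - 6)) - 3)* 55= -1903 / 3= -634.33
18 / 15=6 / 5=1.20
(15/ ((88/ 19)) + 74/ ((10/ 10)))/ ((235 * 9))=6797/ 186120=0.04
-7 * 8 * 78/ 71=-61.52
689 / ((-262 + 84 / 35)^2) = 17225 / 1684804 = 0.01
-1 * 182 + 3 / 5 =-907 / 5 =-181.40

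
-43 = -43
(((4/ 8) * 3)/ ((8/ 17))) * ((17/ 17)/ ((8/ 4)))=51/ 32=1.59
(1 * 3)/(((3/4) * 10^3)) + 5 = 1251/250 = 5.00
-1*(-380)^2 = -144400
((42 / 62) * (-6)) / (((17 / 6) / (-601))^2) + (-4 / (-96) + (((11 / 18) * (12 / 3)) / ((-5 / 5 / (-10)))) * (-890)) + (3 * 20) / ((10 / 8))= -131967745411 / 645048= -204585.93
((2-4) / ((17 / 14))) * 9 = -14.82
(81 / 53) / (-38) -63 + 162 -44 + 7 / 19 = 111431 / 2014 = 55.33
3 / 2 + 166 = 335 / 2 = 167.50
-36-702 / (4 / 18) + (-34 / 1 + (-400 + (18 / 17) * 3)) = -61639 / 17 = -3625.82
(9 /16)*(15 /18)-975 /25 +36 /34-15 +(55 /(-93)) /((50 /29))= -13360193 /252960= -52.82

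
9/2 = 4.50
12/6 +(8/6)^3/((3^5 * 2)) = 13154/6561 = 2.00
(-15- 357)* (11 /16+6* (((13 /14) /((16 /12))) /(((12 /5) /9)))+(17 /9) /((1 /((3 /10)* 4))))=-242482 /35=-6928.06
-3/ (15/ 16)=-16/ 5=-3.20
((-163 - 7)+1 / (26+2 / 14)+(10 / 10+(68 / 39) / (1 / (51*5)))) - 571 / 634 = 414406111 / 1508286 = 274.75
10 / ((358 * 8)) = 5 / 1432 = 0.00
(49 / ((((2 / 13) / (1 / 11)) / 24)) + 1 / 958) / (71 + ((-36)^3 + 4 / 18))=-65906667 / 4418193494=-0.01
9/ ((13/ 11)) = 99/ 13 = 7.62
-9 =-9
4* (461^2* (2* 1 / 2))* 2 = 1700168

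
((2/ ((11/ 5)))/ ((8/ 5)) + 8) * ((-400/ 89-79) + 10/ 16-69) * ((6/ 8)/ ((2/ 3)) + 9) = -3301996347/ 250624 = -13175.10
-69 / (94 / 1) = -69 / 94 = -0.73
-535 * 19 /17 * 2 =-1195.88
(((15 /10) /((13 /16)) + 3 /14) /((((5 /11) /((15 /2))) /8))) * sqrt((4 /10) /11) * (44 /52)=4950 * sqrt(110) /1183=43.89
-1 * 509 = -509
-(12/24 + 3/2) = -2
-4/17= -0.24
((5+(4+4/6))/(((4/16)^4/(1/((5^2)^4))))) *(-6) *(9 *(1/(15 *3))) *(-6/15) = 29696/9765625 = 0.00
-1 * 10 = -10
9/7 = 1.29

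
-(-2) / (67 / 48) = 96 / 67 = 1.43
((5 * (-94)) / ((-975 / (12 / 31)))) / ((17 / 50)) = 3760 / 6851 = 0.55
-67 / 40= -1.68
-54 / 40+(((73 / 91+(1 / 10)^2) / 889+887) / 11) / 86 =-3155862599 / 7653045400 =-0.41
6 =6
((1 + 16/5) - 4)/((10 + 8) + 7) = 1/125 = 0.01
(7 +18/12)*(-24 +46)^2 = 4114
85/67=1.27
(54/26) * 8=16.62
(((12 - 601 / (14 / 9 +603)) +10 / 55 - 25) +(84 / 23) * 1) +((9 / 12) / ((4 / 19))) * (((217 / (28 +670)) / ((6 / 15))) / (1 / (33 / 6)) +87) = 19371066183747 / 61494269056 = 315.01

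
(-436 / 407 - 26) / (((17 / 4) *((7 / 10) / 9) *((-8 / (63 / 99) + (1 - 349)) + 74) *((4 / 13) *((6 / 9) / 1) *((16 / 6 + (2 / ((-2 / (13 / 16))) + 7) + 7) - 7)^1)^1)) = 92815632 / 589879345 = 0.16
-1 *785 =-785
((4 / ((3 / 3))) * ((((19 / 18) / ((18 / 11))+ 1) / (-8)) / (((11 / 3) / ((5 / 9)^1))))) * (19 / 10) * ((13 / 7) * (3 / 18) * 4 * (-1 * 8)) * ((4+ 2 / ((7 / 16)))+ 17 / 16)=22.59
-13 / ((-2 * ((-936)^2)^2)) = 0.00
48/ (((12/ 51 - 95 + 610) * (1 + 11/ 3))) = 1224/ 61313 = 0.02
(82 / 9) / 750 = 41 / 3375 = 0.01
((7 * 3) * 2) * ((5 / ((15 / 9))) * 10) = 1260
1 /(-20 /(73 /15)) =-73 /300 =-0.24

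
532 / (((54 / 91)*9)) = 24206 / 243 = 99.61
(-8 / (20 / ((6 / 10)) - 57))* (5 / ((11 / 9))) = 1.38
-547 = -547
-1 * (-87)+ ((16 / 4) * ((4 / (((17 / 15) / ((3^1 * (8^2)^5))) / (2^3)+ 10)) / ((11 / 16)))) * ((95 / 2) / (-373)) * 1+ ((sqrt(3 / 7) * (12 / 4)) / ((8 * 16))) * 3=9 * sqrt(21) / 896+ 1375121826650036337 / 15860025734008951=86.75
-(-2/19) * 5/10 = 1/19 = 0.05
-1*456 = -456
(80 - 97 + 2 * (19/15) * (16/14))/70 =-1481/7350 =-0.20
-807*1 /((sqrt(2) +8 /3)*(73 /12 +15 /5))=-116208 /2507 +43578*sqrt(2) /2507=-21.77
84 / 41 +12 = 576 / 41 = 14.05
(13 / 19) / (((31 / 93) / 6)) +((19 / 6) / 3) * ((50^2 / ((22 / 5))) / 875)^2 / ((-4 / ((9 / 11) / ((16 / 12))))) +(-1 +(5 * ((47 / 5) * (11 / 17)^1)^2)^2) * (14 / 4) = 2479017896390047293 / 20699193176200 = 119763.99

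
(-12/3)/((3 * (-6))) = 2/9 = 0.22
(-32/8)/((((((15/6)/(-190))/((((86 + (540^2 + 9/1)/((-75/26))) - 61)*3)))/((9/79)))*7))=-20738767824/13825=-1500091.71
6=6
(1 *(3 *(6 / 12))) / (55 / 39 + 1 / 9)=351 / 356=0.99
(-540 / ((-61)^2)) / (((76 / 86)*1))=-11610 / 70699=-0.16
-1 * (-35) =35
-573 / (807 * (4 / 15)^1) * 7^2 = -140385 / 1076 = -130.47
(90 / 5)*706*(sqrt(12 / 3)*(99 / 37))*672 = 1690875648 / 37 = 45699341.84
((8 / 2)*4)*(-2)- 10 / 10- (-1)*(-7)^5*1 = -16840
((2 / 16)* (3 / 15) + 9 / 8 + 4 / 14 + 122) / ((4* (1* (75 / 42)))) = 17281 / 1000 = 17.28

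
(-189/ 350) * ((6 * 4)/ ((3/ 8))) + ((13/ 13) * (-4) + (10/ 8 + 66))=2869/ 100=28.69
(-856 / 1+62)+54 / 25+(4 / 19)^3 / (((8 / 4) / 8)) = -135774364 / 171475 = -791.80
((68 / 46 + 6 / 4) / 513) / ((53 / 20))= 1370 / 625347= 0.00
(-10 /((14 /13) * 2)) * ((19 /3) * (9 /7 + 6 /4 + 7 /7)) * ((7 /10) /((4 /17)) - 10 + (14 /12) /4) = 749.54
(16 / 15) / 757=16 / 11355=0.00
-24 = -24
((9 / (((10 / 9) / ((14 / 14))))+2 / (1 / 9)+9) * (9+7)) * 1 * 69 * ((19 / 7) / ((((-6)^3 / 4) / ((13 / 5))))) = -886236 / 175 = -5064.21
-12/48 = -1/4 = -0.25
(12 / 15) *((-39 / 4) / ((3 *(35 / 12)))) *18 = -2808 / 175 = -16.05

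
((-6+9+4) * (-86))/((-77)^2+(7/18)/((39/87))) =-20124/198227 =-0.10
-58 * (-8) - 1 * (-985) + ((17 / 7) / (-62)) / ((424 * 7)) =1866474271 / 1288112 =1449.00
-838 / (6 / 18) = -2514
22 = 22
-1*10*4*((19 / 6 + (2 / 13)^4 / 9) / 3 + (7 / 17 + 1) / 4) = -56.34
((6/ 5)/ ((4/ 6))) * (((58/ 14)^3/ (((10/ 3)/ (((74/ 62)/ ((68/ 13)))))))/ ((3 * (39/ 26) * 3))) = 11731109/ 18076100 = 0.65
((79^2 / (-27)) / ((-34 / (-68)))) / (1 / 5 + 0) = -62410 / 27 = -2311.48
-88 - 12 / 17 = -1508 / 17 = -88.71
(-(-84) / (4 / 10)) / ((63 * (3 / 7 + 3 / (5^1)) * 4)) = 175 / 216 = 0.81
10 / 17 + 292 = 4974 / 17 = 292.59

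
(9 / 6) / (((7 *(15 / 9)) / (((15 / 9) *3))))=0.64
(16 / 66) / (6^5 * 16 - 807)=8 / 4079097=0.00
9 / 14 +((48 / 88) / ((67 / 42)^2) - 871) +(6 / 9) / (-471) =-849970251419 / 976815378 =-870.14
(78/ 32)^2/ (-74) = -1521/ 18944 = -0.08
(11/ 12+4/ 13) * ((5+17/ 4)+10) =14707/ 624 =23.57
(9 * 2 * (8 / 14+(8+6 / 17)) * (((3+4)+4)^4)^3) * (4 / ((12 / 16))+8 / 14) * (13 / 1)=32236881773743533744 / 833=38699738023701721.18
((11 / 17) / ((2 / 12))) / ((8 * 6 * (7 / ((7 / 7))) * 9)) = 11 / 8568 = 0.00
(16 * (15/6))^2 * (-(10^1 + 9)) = -30400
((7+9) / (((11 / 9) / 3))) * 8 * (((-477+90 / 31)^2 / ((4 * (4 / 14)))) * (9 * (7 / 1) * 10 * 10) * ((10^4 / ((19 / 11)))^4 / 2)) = 27385948331396424000000000000000000 / 125238481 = 218670396772030666836337600.00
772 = 772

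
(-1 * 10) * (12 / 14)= -60 / 7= -8.57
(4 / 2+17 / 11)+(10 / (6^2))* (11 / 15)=2227 / 594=3.75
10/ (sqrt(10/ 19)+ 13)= 2470/ 3201 - 10 * sqrt(190)/ 3201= 0.73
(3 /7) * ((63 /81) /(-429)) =-1 /1287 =-0.00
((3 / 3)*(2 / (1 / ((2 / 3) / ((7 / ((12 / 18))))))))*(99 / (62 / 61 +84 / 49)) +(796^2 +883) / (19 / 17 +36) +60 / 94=26877368751 / 1571821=17099.51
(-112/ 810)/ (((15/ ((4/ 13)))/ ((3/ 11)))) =-224/ 289575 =-0.00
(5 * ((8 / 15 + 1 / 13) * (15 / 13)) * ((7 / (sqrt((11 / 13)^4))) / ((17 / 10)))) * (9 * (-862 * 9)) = -171063900 / 121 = -1413751.24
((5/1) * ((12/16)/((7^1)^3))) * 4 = 15/343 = 0.04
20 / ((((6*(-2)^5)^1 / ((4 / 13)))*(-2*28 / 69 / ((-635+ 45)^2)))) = 13747.08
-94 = -94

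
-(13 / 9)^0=-1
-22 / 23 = -0.96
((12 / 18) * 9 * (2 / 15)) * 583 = 2332 / 5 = 466.40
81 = 81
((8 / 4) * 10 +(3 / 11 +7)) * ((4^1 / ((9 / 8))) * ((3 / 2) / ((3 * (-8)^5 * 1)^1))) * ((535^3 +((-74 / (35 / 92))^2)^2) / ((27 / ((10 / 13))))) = -216182587552261 / 3236163840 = -66802.11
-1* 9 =-9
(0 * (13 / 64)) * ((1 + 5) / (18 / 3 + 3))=0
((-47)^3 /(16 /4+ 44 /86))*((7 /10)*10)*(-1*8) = 125002892 /97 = 1288689.61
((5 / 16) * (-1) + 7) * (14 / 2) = 749 / 16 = 46.81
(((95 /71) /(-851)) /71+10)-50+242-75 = 544816062 /4289891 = 127.00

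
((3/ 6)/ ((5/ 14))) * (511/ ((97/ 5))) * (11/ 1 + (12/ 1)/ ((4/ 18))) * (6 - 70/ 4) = -27565.03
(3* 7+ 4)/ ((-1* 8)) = -25/ 8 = -3.12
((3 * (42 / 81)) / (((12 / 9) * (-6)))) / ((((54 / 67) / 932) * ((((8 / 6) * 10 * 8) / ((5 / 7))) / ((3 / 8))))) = -0.56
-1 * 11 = -11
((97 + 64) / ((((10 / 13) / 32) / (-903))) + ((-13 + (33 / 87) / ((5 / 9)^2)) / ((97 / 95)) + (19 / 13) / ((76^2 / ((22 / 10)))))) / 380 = -336174259706113 / 21122254400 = -15915.64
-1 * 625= -625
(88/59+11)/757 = 737/44663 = 0.02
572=572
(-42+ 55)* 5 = 65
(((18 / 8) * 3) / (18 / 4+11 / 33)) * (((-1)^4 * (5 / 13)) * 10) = 2025 / 377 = 5.37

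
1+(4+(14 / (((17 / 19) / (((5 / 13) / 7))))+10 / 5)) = 1737 / 221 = 7.86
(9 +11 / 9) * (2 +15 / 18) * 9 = 782 / 3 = 260.67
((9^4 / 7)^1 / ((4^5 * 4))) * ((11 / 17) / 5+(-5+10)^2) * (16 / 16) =1751787 / 304640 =5.75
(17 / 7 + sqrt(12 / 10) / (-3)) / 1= 17 / 7 - sqrt(30) / 15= 2.06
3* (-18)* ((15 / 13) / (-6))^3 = 3375 / 8788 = 0.38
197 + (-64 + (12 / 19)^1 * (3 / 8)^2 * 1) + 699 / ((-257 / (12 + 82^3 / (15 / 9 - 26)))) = 352063388387 / 5703344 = 61729.29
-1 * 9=-9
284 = 284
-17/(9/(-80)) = 1360/9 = 151.11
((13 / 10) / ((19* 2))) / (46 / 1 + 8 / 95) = 13 / 17512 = 0.00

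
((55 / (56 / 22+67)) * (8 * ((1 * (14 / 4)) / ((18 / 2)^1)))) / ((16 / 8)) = 1694 / 1377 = 1.23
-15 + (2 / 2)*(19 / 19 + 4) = -10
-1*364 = -364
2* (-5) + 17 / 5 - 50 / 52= -983 / 130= -7.56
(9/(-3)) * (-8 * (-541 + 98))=-10632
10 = 10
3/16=0.19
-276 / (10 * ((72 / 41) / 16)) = -3772 / 15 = -251.47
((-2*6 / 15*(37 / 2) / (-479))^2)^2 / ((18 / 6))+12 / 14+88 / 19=72055346321583358 / 13127891137449375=5.49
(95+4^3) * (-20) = -3180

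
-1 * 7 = -7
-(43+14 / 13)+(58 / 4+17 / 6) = -1043 / 39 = -26.74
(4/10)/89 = 2/445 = 0.00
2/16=1/8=0.12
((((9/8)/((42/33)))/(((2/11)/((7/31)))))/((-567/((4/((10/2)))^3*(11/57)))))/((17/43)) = -114466/236557125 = -0.00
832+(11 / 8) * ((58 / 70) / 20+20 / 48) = 6994091 / 8400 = 832.63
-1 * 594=-594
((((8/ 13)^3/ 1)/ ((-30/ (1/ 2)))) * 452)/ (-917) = 57856/ 30219735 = 0.00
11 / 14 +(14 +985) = 13997 / 14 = 999.79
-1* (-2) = 2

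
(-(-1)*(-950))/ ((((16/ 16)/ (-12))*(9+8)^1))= 11400/ 17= 670.59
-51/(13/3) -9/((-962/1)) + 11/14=-36950/3367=-10.97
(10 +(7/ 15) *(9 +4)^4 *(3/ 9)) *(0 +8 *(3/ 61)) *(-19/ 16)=-3807163/ 1830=-2080.42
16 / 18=8 / 9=0.89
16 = 16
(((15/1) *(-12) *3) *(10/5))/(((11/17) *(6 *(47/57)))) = -174420/517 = -337.37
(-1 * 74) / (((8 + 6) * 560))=-37 / 3920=-0.01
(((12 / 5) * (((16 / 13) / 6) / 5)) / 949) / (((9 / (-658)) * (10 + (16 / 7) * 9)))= -73696 / 297013275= -0.00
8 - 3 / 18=47 / 6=7.83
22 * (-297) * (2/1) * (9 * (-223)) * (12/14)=157364856/7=22480693.71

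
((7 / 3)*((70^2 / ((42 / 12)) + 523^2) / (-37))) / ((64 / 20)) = -3207505 / 592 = -5418.08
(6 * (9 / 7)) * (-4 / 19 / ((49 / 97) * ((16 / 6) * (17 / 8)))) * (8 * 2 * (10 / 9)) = -1117440 / 110789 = -10.09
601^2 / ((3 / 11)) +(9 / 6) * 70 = 1324508.67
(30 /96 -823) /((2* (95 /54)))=-355401 /1520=-233.82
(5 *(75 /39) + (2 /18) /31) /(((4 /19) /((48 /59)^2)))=42423808 /1402843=30.24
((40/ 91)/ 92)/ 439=10/ 918827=0.00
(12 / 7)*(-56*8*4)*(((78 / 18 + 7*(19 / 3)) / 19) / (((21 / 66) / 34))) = -111828992 / 133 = -840819.49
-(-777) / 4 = 777 / 4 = 194.25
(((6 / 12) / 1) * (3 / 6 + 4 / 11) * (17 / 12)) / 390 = 323 / 205920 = 0.00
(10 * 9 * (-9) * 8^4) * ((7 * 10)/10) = -23224320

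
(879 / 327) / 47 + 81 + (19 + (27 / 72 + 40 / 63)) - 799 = -1802057129 / 2581992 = -697.93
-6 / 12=-1 / 2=-0.50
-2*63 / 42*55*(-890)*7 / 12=171325 / 2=85662.50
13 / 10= 1.30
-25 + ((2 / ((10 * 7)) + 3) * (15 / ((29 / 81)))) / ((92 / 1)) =-220571 / 9338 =-23.62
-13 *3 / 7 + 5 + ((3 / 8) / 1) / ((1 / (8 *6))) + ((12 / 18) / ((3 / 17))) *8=3002 / 63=47.65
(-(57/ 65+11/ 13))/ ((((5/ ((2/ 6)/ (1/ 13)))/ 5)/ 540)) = -4032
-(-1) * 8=8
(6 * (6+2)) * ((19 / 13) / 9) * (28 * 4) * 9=102144 / 13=7857.23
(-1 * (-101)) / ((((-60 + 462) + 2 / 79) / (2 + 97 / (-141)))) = 295223 / 895632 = 0.33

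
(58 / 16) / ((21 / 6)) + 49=1401 / 28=50.04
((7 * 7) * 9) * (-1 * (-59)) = 26019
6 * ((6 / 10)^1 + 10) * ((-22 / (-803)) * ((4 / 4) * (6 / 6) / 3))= 212 / 365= 0.58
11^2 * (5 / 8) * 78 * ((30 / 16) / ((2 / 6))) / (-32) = -1061775 / 1024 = -1036.89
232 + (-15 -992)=-775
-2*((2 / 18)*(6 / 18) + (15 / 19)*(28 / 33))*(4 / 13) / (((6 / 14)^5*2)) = -268172492 / 17826237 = -15.04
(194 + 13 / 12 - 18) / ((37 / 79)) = 167875 / 444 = 378.10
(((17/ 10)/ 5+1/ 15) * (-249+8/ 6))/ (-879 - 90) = 0.10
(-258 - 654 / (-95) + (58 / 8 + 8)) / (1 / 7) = -627403 / 380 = -1651.06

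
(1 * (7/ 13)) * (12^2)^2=145152/ 13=11165.54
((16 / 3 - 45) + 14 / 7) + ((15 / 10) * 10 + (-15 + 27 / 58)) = -6473 / 174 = -37.20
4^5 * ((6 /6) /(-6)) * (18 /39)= -1024 /13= -78.77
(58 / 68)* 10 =145 / 17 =8.53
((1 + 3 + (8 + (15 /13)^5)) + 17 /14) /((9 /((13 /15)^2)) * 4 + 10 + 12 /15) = 396602275 /1526396508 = 0.26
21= 21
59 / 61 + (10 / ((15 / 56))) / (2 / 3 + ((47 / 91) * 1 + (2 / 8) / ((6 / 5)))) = 5152997 / 185379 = 27.80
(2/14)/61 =1/427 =0.00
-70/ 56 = -5/ 4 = -1.25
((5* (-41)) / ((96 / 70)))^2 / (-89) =-51480625 / 205056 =-251.06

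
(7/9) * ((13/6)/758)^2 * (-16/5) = -1183/58174605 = -0.00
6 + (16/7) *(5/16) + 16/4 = 75/7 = 10.71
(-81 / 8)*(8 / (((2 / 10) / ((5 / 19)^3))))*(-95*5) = 3505.89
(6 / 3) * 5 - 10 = 0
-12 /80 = -3 /20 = -0.15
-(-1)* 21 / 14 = 3 / 2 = 1.50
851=851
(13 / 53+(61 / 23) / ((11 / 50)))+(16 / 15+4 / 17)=46511233 / 3419295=13.60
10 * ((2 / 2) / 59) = 10 / 59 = 0.17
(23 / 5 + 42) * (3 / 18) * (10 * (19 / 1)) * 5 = 22135 / 3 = 7378.33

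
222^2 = 49284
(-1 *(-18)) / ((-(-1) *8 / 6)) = 13.50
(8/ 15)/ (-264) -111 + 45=-32671/ 495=-66.00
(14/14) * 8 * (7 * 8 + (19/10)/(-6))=6682/15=445.47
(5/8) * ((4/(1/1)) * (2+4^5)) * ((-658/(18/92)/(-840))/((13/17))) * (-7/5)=-2444141/130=-18801.08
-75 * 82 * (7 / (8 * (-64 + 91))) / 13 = -7175 / 468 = -15.33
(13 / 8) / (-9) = -13 / 72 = -0.18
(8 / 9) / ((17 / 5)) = 40 / 153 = 0.26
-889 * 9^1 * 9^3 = -5832729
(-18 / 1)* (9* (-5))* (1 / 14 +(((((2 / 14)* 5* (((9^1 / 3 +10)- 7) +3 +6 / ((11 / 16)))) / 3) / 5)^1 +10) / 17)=752085 / 1309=574.55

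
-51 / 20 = -2.55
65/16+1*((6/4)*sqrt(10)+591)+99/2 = 3*sqrt(10)/2+10313/16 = 649.31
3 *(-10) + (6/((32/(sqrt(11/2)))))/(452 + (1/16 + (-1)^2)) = -30 + 3 *sqrt(22)/14498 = -30.00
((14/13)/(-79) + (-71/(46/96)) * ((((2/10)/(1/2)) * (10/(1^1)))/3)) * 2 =-9334020/23621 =-395.16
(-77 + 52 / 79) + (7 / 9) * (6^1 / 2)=-17540 / 237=-74.01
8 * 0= 0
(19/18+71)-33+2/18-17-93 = -70.83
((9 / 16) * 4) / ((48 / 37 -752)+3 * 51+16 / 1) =-333 / 86092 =-0.00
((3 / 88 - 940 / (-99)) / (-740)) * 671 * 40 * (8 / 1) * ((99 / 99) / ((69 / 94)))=-86548996 / 22977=-3766.77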